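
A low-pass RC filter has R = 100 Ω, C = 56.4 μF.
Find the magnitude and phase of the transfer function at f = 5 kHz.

Step 1 — Angular frequency: ω = 2π·5000 = 3.142e+04 rad/s.
Step 2 — Transfer function: H(jω) = 1/(1 + jωRC).
Step 3 — Denominator: 1 + jωRC = 1 + j·3.142e+04·100·5.64e-05 = 1 + j177.2.
Step 4 — H = 3.185e-05 - j0.005644.
Step 5 — Magnitude: |H| = 0.005644 (-45.0 dB); phase: φ = -89.7°.

|H| = 0.005644 (-45.0 dB), φ = -89.7°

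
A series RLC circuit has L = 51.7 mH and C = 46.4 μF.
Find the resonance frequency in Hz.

Step 1 — Resonance condition Im(Z)=0 gives ω₀ = 1/√(LC).
Step 2 — ω₀ = 1/√(0.0517·4.64e-05) = 645.6 rad/s.
Step 3 — f₀ = ω₀/(2π) = 102.8 Hz.

f₀ = 102.8 Hz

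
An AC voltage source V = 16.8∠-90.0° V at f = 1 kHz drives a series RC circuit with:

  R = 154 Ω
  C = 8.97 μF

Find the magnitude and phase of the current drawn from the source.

Step 1 — Angular frequency: ω = 2π·f = 2π·1000 = 6283 rad/s.
Step 2 — Component impedances:
  R: Z = R = 154 Ω
  C: Z = 1/(jωC) = -j/(ω·C) = 0 - j17.74 Ω
Step 3 — Series combination: Z_total = R + C = 154 - j17.74 Ω = 155∠-6.6° Ω.
Step 4 — Source phasor: V = 16.8∠-90.0° V = 0 - j16.8 V.
Step 5 — Ohm's law: I = V / Z_total = (0 - j16.8) / (154 - j17.74) = 0.0124 - j0.1077 A.
Step 6 — Convert to polar: |I| = 0.1084 A, ∠I = -83.4°.

I = 0.1084∠-83.4° A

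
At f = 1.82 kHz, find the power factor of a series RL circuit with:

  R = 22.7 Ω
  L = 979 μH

Step 1 — Angular frequency: ω = 2π·f = 2π·1820 = 1.144e+04 rad/s.
Step 2 — Component impedances:
  R: Z = R = 22.7 Ω
  L: Z = jωL = j·1.144e+04·0.000979 = 0 + j11.2 Ω
Step 3 — Series combination: Z_total = R + L = 22.7 + j11.2 Ω = 25.31∠26.3° Ω.
Step 4 — Power factor: PF = cos(φ) = Re(Z)/|Z| = 22.7/25.31 = 0.8969.
Step 5 — Type: Im(Z) = 11.2 ⇒ lagging (phase φ = 26.3°).

PF = 0.8969 (lagging, φ = 26.3°)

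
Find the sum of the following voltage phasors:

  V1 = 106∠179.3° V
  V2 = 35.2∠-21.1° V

Step 1 — Convert each phasor to rectangular form:
  V1 = 106·(cos(179.3°) + j·sin(179.3°)) = -106 + j1.295 V
  V2 = 35.2·(cos(-21.1°) + j·sin(-21.1°)) = 32.84 - j12.67 V
Step 2 — Sum components: V_total = -73.15 - j11.38 V.
Step 3 — Convert to polar: |V_total| = 74.03 V, ∠V_total = -171.2°.

V_total = 74.03∠-171.2° V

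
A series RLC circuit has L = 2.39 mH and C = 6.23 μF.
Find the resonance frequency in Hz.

Step 1 — Resonance condition Im(Z)=0 gives ω₀ = 1/√(LC).
Step 2 — ω₀ = 1/√(0.00239·6.23e-06) = 8195 rad/s.
Step 3 — f₀ = ω₀/(2π) = 1304 Hz.

f₀ = 1304 Hz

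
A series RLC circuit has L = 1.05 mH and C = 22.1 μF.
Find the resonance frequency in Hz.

Step 1 — Resonance condition Im(Z)=0 gives ω₀ = 1/√(LC).
Step 2 — ω₀ = 1/√(0.00105·2.21e-05) = 6565 rad/s.
Step 3 — f₀ = ω₀/(2π) = 1045 Hz.

f₀ = 1045 Hz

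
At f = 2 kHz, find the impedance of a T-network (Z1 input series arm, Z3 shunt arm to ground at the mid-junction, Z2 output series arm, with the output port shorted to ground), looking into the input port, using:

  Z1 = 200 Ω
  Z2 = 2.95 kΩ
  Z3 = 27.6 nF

Step 1 — Angular frequency: ω = 2π·f = 2π·2000 = 1.257e+04 rad/s.
Step 2 — Component impedances:
  Z1: Z = R = 200 Ω
  Z2: Z = R = 2950 Ω
  Z3: Z = 1/(jωC) = -j/(ω·C) = 0 - j2883 Ω
Step 3 — With the output port shorted to ground, the output series arm Z2 runs from the junction to ground; the shunt arm Z3 also runs from the junction to ground. They appear in parallel: Z3 || Z2 = 1441 - j1475 Ω.
Step 4 — Series with input arm Z1: Z_in = Z1 + (Z3 || Z2) = 1641 - j1475 Ω = 2206∠-41.9° Ω.

Z = 1641 - j1475 Ω = 2206∠-41.9° Ω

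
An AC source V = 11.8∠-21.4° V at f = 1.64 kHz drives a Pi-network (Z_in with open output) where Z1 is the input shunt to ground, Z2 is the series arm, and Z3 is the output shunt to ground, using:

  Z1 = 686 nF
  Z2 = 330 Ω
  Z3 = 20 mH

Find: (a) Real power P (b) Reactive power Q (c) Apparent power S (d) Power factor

Step 1 — Angular frequency: ω = 2π·f = 2π·1640 = 1.03e+04 rad/s.
Step 2 — Component impedances:
  Z1: Z = 1/(jωC) = -j/(ω·C) = 0 - j141.5 Ω
  Z2: Z = R = 330 Ω
  Z3: Z = jωL = j·1.03e+04·0.02 = 0 + j206.1 Ω
Step 3 — With open output, the series arm Z2 and the output shunt Z3 appear in series to ground: Z2 + Z3 = 330 + j206.1 Ω.
Step 4 — Parallel with input shunt Z1: Z_in = Z1 || (Z2 + Z3) = 58.4 - j152.9 Ω = 163.7∠-69.1° Ω.
Step 5 — Source phasor: V = 11.8∠-21.4° V = 10.99 - j4.306 V.
Step 6 — Current: I = V / Z = 0.04852 + j0.05332 A = 0.07209∠47.7° A.
Step 7 — Complex power: S = V·I* = 0.3036 - j0.7947 VA.
Step 8 — Real power: P = Re(S) = 0.3036 W.
Step 9 — Reactive power: Q = Im(S) = -0.7947 VAR.
Step 10 — Apparent power: |S| = 0.8507 VA.
Step 11 — Power factor: PF = P/|S| = 0.3568 (leading).

(a) P = 0.3036 W  (b) Q = -0.7947 VAR  (c) S = 0.8507 VA  (d) PF = 0.3568 (leading)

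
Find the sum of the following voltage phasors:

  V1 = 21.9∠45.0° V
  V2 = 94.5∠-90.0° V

Step 1 — Convert each phasor to rectangular form:
  V1 = 21.9·(cos(45.0°) + j·sin(45.0°)) = 15.49 + j15.49 V
  V2 = 94.5·(cos(-90.0°) + j·sin(-90.0°)) = 0 - j94.5 V
Step 2 — Sum components: V_total = 15.49 - j79.01 V.
Step 3 — Convert to polar: |V_total| = 80.52 V, ∠V_total = -78.9°.

V_total = 80.52∠-78.9° V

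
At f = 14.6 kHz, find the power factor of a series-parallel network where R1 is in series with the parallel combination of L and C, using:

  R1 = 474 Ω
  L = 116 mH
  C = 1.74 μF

Step 1 — Angular frequency: ω = 2π·f = 2π·1.46e+04 = 9.173e+04 rad/s.
Step 2 — Component impedances:
  R1: Z = R = 474 Ω
  L: Z = jωL = j·9.173e+04·0.116 = 0 + j1.064e+04 Ω
  C: Z = 1/(jωC) = -j/(ω·C) = 0 - j6.265 Ω
Step 3 — Parallel branch: L || C = 1/(1/L + 1/C) = 0 - j6.269 Ω.
Step 4 — Series with R1: Z_total = R1 + (L || C) = 474 - j6.269 Ω = 474∠-0.8° Ω.
Step 5 — Power factor: PF = cos(φ) = Re(Z)/|Z| = 474/474.04 = 0.9999.
Step 6 — Type: Im(Z) = -6.269 ⇒ leading (phase φ = -0.8°).

PF = 0.9999 (leading, φ = -0.8°)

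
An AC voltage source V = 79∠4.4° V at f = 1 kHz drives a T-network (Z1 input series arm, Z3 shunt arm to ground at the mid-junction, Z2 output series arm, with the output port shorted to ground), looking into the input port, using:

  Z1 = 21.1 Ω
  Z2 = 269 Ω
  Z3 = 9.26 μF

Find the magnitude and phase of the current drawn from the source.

Step 1 — Angular frequency: ω = 2π·f = 2π·1000 = 6283 rad/s.
Step 2 — Component impedances:
  Z1: Z = R = 21.1 Ω
  Z2: Z = R = 269 Ω
  Z3: Z = 1/(jωC) = -j/(ω·C) = 0 - j17.19 Ω
Step 3 — With the output port shorted to ground, the output series arm Z2 runs from the junction to ground; the shunt arm Z3 also runs from the junction to ground. They appear in parallel: Z3 || Z2 = 1.094 - j17.12 Ω.
Step 4 — Series with input arm Z1: Z_in = Z1 + (Z3 || Z2) = 22.19 - j17.12 Ω = 28.03∠-37.6° Ω.
Step 5 — Source phasor: V = 79∠4.4° V = 78.77 + j6.061 V.
Step 6 — Ohm's law: I = V / Z_total = (78.77 + j6.061) / (22.19 - j17.12) = 2.093 + j1.888 A.
Step 7 — Convert to polar: |I| = 2.819 A, ∠I = 42.0°.

I = 2.819∠42.0° A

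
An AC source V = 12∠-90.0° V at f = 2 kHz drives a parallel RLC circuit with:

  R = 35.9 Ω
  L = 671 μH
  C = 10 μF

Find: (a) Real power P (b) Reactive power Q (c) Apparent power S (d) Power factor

Step 1 — Angular frequency: ω = 2π·f = 2π·2000 = 1.257e+04 rad/s.
Step 2 — Component impedances:
  R: Z = R = 35.9 Ω
  L: Z = jωL = j·1.257e+04·0.000671 = 0 + j8.432 Ω
  C: Z = 1/(jωC) = -j/(ω·C) = 0 - j7.958 Ω
Step 3 — Parallel combination: 1/Z_total = 1/R + 1/L + 1/C; Z_total = 33.73 - j8.559 Ω = 34.8∠-14.2° Ω.
Step 4 — Source phasor: V = 12∠-90.0° V = 0 - j12 V.
Step 5 — Current: I = V / Z = 0.08482 - j0.3343 A = 0.3449∠-75.8° A.
Step 6 — Complex power: S = V·I* = 4.011 - j1.018 VA.
Step 7 — Real power: P = Re(S) = 4.011 W.
Step 8 — Reactive power: Q = Im(S) = -1.018 VAR.
Step 9 — Apparent power: |S| = 4.138 VA.
Step 10 — Power factor: PF = P/|S| = 0.9693 (leading).

(a) P = 4.011 W  (b) Q = -1.018 VAR  (c) S = 4.138 VA  (d) PF = 0.9693 (leading)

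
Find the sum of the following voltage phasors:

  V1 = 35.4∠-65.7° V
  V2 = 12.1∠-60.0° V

Step 1 — Convert each phasor to rectangular form:
  V1 = 35.4·(cos(-65.7°) + j·sin(-65.7°)) = 14.57 - j32.26 V
  V2 = 12.1·(cos(-60.0°) + j·sin(-60.0°)) = 6.05 - j10.48 V
Step 2 — Sum components: V_total = 20.62 - j42.74 V.
Step 3 — Convert to polar: |V_total| = 47.46 V, ∠V_total = -64.2°.

V_total = 47.46∠-64.2° V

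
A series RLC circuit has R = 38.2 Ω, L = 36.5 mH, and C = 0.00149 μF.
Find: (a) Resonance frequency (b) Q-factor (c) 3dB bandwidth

Step 1 — Resonance: ω₀ = 1/√(LC) = 1/√(0.0365·1.49e-09) = 1.356e+05 rad/s.
Step 2 — f₀ = ω₀/(2π) = 2.158e+04 Hz.
Step 3 — Series Q: Q = ω₀L/R = 1.356e+05·0.0365/38.2 = 129.6.
Step 4 — Bandwidth: Δω = ω₀/Q = 1047 rad/s; BW = Δω/(2π) = 166.6 Hz.

(a) f₀ = 2.158e+04 Hz  (b) Q = 129.6  (c) BW = 166.6 Hz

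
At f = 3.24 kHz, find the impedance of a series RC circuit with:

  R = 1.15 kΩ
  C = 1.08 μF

Step 1 — Angular frequency: ω = 2π·f = 2π·3240 = 2.036e+04 rad/s.
Step 2 — Component impedances:
  R: Z = R = 1150 Ω
  C: Z = 1/(jωC) = -j/(ω·C) = 0 - j45.48 Ω
Step 3 — Series combination: Z_total = R + C = 1150 - j45.48 Ω = 1151∠-2.3° Ω.

Z = 1150 - j45.48 Ω = 1151∠-2.3° Ω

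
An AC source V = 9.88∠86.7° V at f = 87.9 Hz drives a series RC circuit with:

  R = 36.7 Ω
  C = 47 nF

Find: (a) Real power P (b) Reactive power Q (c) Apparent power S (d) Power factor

Step 1 — Angular frequency: ω = 2π·f = 2π·87.9 = 552.3 rad/s.
Step 2 — Component impedances:
  R: Z = R = 36.7 Ω
  C: Z = 1/(jωC) = -j/(ω·C) = 0 - j3.852e+04 Ω
Step 3 — Series combination: Z_total = R + C = 36.7 - j3.852e+04 Ω = 3.852e+04∠-89.9° Ω.
Step 4 — Source phasor: V = 9.88∠86.7° V = 0.5687 + j9.864 V.
Step 5 — Current: I = V / Z = -0.000256 + j1.501e-05 A = 0.0002565∠176.6° A.
Step 6 — Complex power: S = V·I* = 2.414e-06 - j0.002534 VA.
Step 7 — Real power: P = Re(S) = 2.414e-06 W.
Step 8 — Reactive power: Q = Im(S) = -0.002534 VAR.
Step 9 — Apparent power: |S| = 0.002534 VA.
Step 10 — Power factor: PF = P/|S| = 0.0009526 (leading).

(a) P = 2.414e-06 W  (b) Q = -0.002534 VAR  (c) S = 0.002534 VA  (d) PF = 0.0009526 (leading)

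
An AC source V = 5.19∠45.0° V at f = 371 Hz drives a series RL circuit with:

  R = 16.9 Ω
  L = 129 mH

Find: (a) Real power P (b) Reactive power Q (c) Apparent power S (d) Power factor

Step 1 — Angular frequency: ω = 2π·f = 2π·371 = 2331 rad/s.
Step 2 — Component impedances:
  R: Z = R = 16.9 Ω
  L: Z = jωL = j·2331·0.129 = 0 + j300.7 Ω
Step 3 — Series combination: Z_total = R + L = 16.9 + j300.7 Ω = 301.2∠86.8° Ω.
Step 4 — Source phasor: V = 5.19∠45.0° V = 3.67 + j3.67 V.
Step 5 — Current: I = V / Z = 0.01285 - j0.01148 A = 0.01723∠-41.8° A.
Step 6 — Complex power: S = V·I* = 0.005018 + j0.08929 VA.
Step 7 — Real power: P = Re(S) = 0.005018 W.
Step 8 — Reactive power: Q = Im(S) = 0.08929 VAR.
Step 9 — Apparent power: |S| = 0.08943 VA.
Step 10 — Power factor: PF = P/|S| = 0.05611 (lagging).

(a) P = 0.005018 W  (b) Q = 0.08929 VAR  (c) S = 0.08943 VA  (d) PF = 0.05611 (lagging)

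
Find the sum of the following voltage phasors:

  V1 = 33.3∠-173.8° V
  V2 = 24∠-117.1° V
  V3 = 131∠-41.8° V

Step 1 — Convert each phasor to rectangular form:
  V1 = 33.3·(cos(-173.8°) + j·sin(-173.8°)) = -33.11 - j3.596 V
  V2 = 24·(cos(-117.1°) + j·sin(-117.1°)) = -10.93 - j21.37 V
  V3 = 131·(cos(-41.8°) + j·sin(-41.8°)) = 97.66 - j87.32 V
Step 2 — Sum components: V_total = 53.62 - j112.3 V.
Step 3 — Convert to polar: |V_total| = 124.4 V, ∠V_total = -64.5°.

V_total = 124.4∠-64.5° V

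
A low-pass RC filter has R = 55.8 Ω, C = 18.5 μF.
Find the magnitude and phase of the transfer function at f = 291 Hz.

Step 1 — Angular frequency: ω = 2π·291 = 1828 rad/s.
Step 2 — Transfer function: H(jω) = 1/(1 + jωRC).
Step 3 — Denominator: 1 + jωRC = 1 + j·1828·55.8·1.85e-05 = 1 + j1.887.
Step 4 — H = 0.2192 - j0.4137.
Step 5 — Magnitude: |H| = 0.4682 (-6.6 dB); phase: φ = -62.1°.

|H| = 0.4682 (-6.6 dB), φ = -62.1°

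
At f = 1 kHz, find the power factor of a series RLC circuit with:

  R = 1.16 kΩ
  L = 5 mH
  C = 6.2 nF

Step 1 — Angular frequency: ω = 2π·f = 2π·1000 = 6283 rad/s.
Step 2 — Component impedances:
  R: Z = R = 1160 Ω
  L: Z = jωL = j·6283·0.005 = 0 + j31.42 Ω
  C: Z = 1/(jωC) = -j/(ω·C) = 0 - j2.567e+04 Ω
Step 3 — Series combination: Z_total = R + L + C = 1160 - j2.564e+04 Ω = 2.566e+04∠-87.4° Ω.
Step 4 — Power factor: PF = cos(φ) = Re(Z)/|Z| = 1160/25665 = 0.0452.
Step 5 — Type: Im(Z) = -2.564e+04 ⇒ leading (phase φ = -87.4°).

PF = 0.0452 (leading, φ = -87.4°)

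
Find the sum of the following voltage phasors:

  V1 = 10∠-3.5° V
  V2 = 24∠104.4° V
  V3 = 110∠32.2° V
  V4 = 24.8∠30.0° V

Step 1 — Convert each phasor to rectangular form:
  V1 = 10·(cos(-3.5°) + j·sin(-3.5°)) = 9.981 - j0.6105 V
  V2 = 24·(cos(104.4°) + j·sin(104.4°)) = -5.969 + j23.25 V
  V3 = 110·(cos(32.2°) + j·sin(32.2°)) = 93.08 + j58.62 V
  V4 = 24.8·(cos(30.0°) + j·sin(30.0°)) = 21.48 + j12.4 V
Step 2 — Sum components: V_total = 118.6 + j93.65 V.
Step 3 — Convert to polar: |V_total| = 151.1 V, ∠V_total = 38.3°.

V_total = 151.1∠38.3° V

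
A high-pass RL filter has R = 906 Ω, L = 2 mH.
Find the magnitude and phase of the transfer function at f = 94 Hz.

Step 1 — Angular frequency: ω = 2π·94 = 590.6 rad/s.
Step 2 — Transfer function: H(jω) = jωL/(R + jωL).
Step 3 — Numerator jωL = j·1.181; denominator R + jωL = 906 + j1.181.
Step 4 — H = 1.7e-06 + j0.001304.
Step 5 — Magnitude: |H| = 0.001304 (-57.7 dB); phase: φ = 89.9°.

|H| = 0.001304 (-57.7 dB), φ = 89.9°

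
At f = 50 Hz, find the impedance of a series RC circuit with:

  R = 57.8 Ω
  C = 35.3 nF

Step 1 — Angular frequency: ω = 2π·f = 2π·50 = 314.2 rad/s.
Step 2 — Component impedances:
  R: Z = R = 57.8 Ω
  C: Z = 1/(jωC) = -j/(ω·C) = 0 - j9.017e+04 Ω
Step 3 — Series combination: Z_total = R + C = 57.8 - j9.017e+04 Ω = 9.017e+04∠-90.0° Ω.

Z = 57.8 - j9.017e+04 Ω = 9.017e+04∠-90.0° Ω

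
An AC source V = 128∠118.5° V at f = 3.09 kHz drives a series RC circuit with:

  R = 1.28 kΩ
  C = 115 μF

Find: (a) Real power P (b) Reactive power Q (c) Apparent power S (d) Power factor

Step 1 — Angular frequency: ω = 2π·f = 2π·3090 = 1.942e+04 rad/s.
Step 2 — Component impedances:
  R: Z = R = 1280 Ω
  C: Z = 1/(jωC) = -j/(ω·C) = 0 - j0.4479 Ω
Step 3 — Series combination: Z_total = R + C = 1280 - j0.4479 Ω = 1280∠-0.0° Ω.
Step 4 — Source phasor: V = 128∠118.5° V = -61.08 + j112.5 V.
Step 5 — Current: I = V / Z = -0.04775 + j0.08787 A = 0.1∠118.5° A.
Step 6 — Complex power: S = V·I* = 12.8 - j0.004479 VA.
Step 7 — Real power: P = Re(S) = 12.8 W.
Step 8 — Reactive power: Q = Im(S) = -0.004479 VAR.
Step 9 — Apparent power: |S| = 12.8 VA.
Step 10 — Power factor: PF = P/|S| = 1 (leading).

(a) P = 12.8 W  (b) Q = -0.004479 VAR  (c) S = 12.8 VA  (d) PF = 1 (leading)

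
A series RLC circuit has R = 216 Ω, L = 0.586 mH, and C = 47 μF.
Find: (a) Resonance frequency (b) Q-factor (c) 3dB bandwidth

Step 1 — Resonance condition Im(Z)=0 gives ω₀ = 1/√(LC).
Step 2 — ω₀ = 1/√(0.000586·4.7e-05) = 6026 rad/s.
Step 3 — f₀ = ω₀/(2π) = 959 Hz.
Step 4 — Series Q: Q = ω₀L/R = 6026·0.000586/216 = 0.01635.
Step 5 — 3dB bandwidth: Δω = ω₀/Q = 3.686e+05 rad/s; BW = Δω/(2π) = 5.866e+04 Hz.

(a) f₀ = 959 Hz  (b) Q = 0.01635  (c) BW = 5.866e+04 Hz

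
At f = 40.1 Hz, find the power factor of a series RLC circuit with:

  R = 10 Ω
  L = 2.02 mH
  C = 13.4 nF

Step 1 — Angular frequency: ω = 2π·f = 2π·40.1 = 252 rad/s.
Step 2 — Component impedances:
  R: Z = R = 10 Ω
  L: Z = jωL = j·252·0.00202 = 0 + j0.509 Ω
  C: Z = 1/(jωC) = -j/(ω·C) = 0 - j2.962e+05 Ω
Step 3 — Series combination: Z_total = R + L + C = 10 - j2.962e+05 Ω = 2.962e+05∠-90.0° Ω.
Step 4 — Power factor: PF = cos(φ) = Re(Z)/|Z| = 10/2.962e+05 = 3.376e-05.
Step 5 — Type: Im(Z) = -2.962e+05 ⇒ leading (phase φ = -90.0°).

PF = 3.376e-05 (leading, φ = -90.0°)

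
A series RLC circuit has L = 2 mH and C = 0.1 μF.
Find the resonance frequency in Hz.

Step 1 — Resonance condition Im(Z)=0 gives ω₀ = 1/√(LC).
Step 2 — ω₀ = 1/√(0.002·1e-07) = 7.071e+04 rad/s.
Step 3 — f₀ = ω₀/(2π) = 1.125e+04 Hz.

f₀ = 1.125e+04 Hz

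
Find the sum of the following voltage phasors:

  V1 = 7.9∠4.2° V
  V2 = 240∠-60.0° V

Step 1 — Convert each phasor to rectangular form:
  V1 = 7.9·(cos(4.2°) + j·sin(4.2°)) = 7.879 + j0.5786 V
  V2 = 240·(cos(-60.0°) + j·sin(-60.0°)) = 120 - j207.8 V
Step 2 — Sum components: V_total = 127.9 - j207.3 V.
Step 3 — Convert to polar: |V_total| = 243.5 V, ∠V_total = -58.3°.

V_total = 243.5∠-58.3° V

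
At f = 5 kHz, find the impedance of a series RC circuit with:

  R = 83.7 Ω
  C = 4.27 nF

Step 1 — Angular frequency: ω = 2π·f = 2π·5000 = 3.142e+04 rad/s.
Step 2 — Component impedances:
  R: Z = R = 83.7 Ω
  C: Z = 1/(jωC) = -j/(ω·C) = 0 - j7455 Ω
Step 3 — Series combination: Z_total = R + C = 83.7 - j7455 Ω = 7455∠-89.4° Ω.

Z = 83.7 - j7455 Ω = 7455∠-89.4° Ω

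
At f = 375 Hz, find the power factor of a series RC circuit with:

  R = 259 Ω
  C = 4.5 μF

Step 1 — Angular frequency: ω = 2π·f = 2π·375 = 2356 rad/s.
Step 2 — Component impedances:
  R: Z = R = 259 Ω
  C: Z = 1/(jωC) = -j/(ω·C) = 0 - j94.31 Ω
Step 3 — Series combination: Z_total = R + C = 259 - j94.31 Ω = 275.6∠-20.0° Ω.
Step 4 — Power factor: PF = cos(φ) = Re(Z)/|Z| = 259/275.64 = 0.9396.
Step 5 — Type: Im(Z) = -94.31 ⇒ leading (phase φ = -20.0°).

PF = 0.9396 (leading, φ = -20.0°)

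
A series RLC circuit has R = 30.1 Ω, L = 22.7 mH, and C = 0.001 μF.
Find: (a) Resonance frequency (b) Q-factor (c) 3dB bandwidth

Step 1 — Resonance: ω₀ = 1/√(LC) = 1/√(0.0227·1e-09) = 2.099e+05 rad/s.
Step 2 — f₀ = ω₀/(2π) = 3.34e+04 Hz.
Step 3 — Series Q: Q = ω₀L/R = 2.099e+05·0.0227/30.1 = 158.3.
Step 4 — Bandwidth: Δω = ω₀/Q = 1326 rad/s; BW = Δω/(2π) = 211 Hz.

(a) f₀ = 3.34e+04 Hz  (b) Q = 158.3  (c) BW = 211 Hz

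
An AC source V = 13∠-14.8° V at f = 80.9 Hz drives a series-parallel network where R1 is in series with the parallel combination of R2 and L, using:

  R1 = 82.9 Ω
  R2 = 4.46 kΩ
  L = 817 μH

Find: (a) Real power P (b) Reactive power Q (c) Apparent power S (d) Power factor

Step 1 — Angular frequency: ω = 2π·f = 2π·80.9 = 508.3 rad/s.
Step 2 — Component impedances:
  R1: Z = R = 82.9 Ω
  R2: Z = R = 4460 Ω
  L: Z = jωL = j·508.3·0.000817 = 0 + j0.4153 Ω
Step 3 — Parallel branch: R2 || L = 1/(1/R2 + 1/L) = 3.867e-05 + j0.4153 Ω.
Step 4 — Series with R1: Z_total = R1 + (R2 || L) = 82.9 + j0.4153 Ω = 82.9∠0.3° Ω.
Step 5 — Source phasor: V = 13∠-14.8° V = 12.57 - j3.321 V.
Step 6 — Current: I = V / Z = 0.1514 - j0.04082 A = 0.1568∠-15.1° A.
Step 7 — Complex power: S = V·I* = 2.039 + j0.01021 VA.
Step 8 — Real power: P = Re(S) = 2.039 W.
Step 9 — Reactive power: Q = Im(S) = 0.01021 VAR.
Step 10 — Apparent power: |S| = 2.039 VA.
Step 11 — Power factor: PF = P/|S| = 1 (lagging).

(a) P = 2.039 W  (b) Q = 0.01021 VAR  (c) S = 2.039 VA  (d) PF = 1 (lagging)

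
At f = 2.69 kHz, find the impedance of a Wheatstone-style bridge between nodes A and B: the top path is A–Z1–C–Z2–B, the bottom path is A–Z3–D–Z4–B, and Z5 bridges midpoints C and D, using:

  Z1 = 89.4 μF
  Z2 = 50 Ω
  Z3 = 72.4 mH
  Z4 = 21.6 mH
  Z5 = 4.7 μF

Step 1 — Angular frequency: ω = 2π·f = 2π·2690 = 1.69e+04 rad/s.
Step 2 — Component impedances:
  Z1: Z = 1/(jωC) = -j/(ω·C) = 0 - j0.6618 Ω
  Z2: Z = R = 50 Ω
  Z3: Z = jωL = j·1.69e+04·0.0724 = 0 + j1224 Ω
  Z4: Z = jωL = j·1.69e+04·0.0216 = 0 + j365.1 Ω
  Z5: Z = 1/(jωC) = -j/(ω·C) = 0 - j12.59 Ω
Step 3 — Bridge requires nodal analysis (the Z5 bridge couples midpoints C and D, so the two paths cannot be reduced to a simple series/parallel combination). Setting node B to ground and injecting 1 A at node A, the 3-node admittance system at A, C, D solves to V_A = Z_AB = 49.01 + j6.293 Ω = 49.41∠7.3° Ω.

Z = 49.01 + j6.293 Ω = 49.41∠7.3° Ω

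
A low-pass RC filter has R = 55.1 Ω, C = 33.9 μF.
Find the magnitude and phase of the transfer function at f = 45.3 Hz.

Step 1 — Angular frequency: ω = 2π·45.3 = 284.6 rad/s.
Step 2 — Transfer function: H(jω) = 1/(1 + jωRC).
Step 3 — Denominator: 1 + jωRC = 1 + j·284.6·55.1·3.39e-05 = 1 + j0.5317.
Step 4 — H = 0.7796 - j0.4145.
Step 5 — Magnitude: |H| = 0.883 (-1.1 dB); phase: φ = -28.0°.

|H| = 0.883 (-1.1 dB), φ = -28.0°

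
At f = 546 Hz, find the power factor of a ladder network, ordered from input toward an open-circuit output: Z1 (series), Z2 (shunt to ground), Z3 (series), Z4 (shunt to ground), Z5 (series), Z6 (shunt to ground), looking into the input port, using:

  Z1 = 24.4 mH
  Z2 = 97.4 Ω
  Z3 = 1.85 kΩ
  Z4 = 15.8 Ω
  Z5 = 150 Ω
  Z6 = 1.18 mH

Step 1 — Angular frequency: ω = 2π·f = 2π·546 = 3431 rad/s.
Step 2 — Component impedances:
  Z1: Z = jωL = j·3431·0.0244 = 0 + j83.71 Ω
  Z2: Z = R = 97.4 Ω
  Z3: Z = R = 1850 Ω
  Z4: Z = R = 15.8 Ω
  Z5: Z = R = 150 Ω
  Z6: Z = jωL = j·3431·0.00118 = 0 + j4.048 Ω
Step 3 — Ladder network (open output): work backward from the far end, alternating series and parallel combinations. Z_in = 92.56 + j83.71 Ω = 124.8∠42.1° Ω.
Step 4 — Power factor: PF = cos(φ) = Re(Z)/|Z| = 92.56/124.8 = 0.7417.
Step 5 — Type: Im(Z) = 83.71 ⇒ lagging (phase φ = 42.1°).

PF = 0.7417 (lagging, φ = 42.1°)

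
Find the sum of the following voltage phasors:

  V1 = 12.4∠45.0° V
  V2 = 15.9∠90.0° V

Step 1 — Convert each phasor to rectangular form:
  V1 = 12.4·(cos(45.0°) + j·sin(45.0°)) = 8.768 + j8.768 V
  V2 = 15.9·(cos(90.0°) + j·sin(90.0°)) = 0 + j15.9 V
Step 2 — Sum components: V_total = 8.768 + j24.67 V.
Step 3 — Convert to polar: |V_total| = 26.18 V, ∠V_total = 70.4°.

V_total = 26.18∠70.4° V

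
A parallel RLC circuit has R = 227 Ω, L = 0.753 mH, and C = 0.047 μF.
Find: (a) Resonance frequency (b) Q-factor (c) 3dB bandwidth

Step 1 — Resonance: ω₀ = 1/√(LC) = 1/√(0.000753·4.7e-08) = 1.681e+05 rad/s.
Step 2 — f₀ = ω₀/(2π) = 2.675e+04 Hz.
Step 3 — Parallel Q: Q = R/(ω₀L) = 227/(1.681e+05·0.000753) = 1.793.
Step 4 — Bandwidth: Δω = ω₀/Q = 9.373e+04 rad/s; BW = Δω/(2π) = 1.492e+04 Hz.

(a) f₀ = 2.675e+04 Hz  (b) Q = 1.793  (c) BW = 1.492e+04 Hz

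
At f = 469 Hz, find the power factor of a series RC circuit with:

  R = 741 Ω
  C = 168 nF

Step 1 — Angular frequency: ω = 2π·f = 2π·469 = 2947 rad/s.
Step 2 — Component impedances:
  R: Z = R = 741 Ω
  C: Z = 1/(jωC) = -j/(ω·C) = 0 - j2020 Ω
Step 3 — Series combination: Z_total = R + C = 741 - j2020 Ω = 2152∠-69.9° Ω.
Step 4 — Power factor: PF = cos(φ) = Re(Z)/|Z| = 741/2151.6 = 0.3444.
Step 5 — Type: Im(Z) = -2020 ⇒ leading (phase φ = -69.9°).

PF = 0.3444 (leading, φ = -69.9°)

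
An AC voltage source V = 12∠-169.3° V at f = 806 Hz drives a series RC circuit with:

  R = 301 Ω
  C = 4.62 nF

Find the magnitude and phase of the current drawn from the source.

Step 1 — Angular frequency: ω = 2π·f = 2π·806 = 5064 rad/s.
Step 2 — Component impedances:
  R: Z = R = 301 Ω
  C: Z = 1/(jωC) = -j/(ω·C) = 0 - j4.274e+04 Ω
Step 3 — Series combination: Z_total = R + C = 301 - j4.274e+04 Ω = 4.274e+04∠-89.6° Ω.
Step 4 — Source phasor: V = 12∠-169.3° V = -11.79 - j2.228 V.
Step 5 — Ohm's law: I = V / Z_total = (-11.79 - j2.228) / (301 - j4.274e+04) = 5.018e-05 - j0.0002762 A.
Step 6 — Convert to polar: |I| = 0.0002808 A, ∠I = -79.7°.

I = 0.0002808∠-79.7° A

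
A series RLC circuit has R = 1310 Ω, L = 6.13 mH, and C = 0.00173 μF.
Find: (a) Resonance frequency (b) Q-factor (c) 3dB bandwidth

Step 1 — Resonance: ω₀ = 1/√(LC) = 1/√(0.00613·1.73e-09) = 3.071e+05 rad/s.
Step 2 — f₀ = ω₀/(2π) = 4.887e+04 Hz.
Step 3 — Series Q: Q = ω₀L/R = 3.071e+05·0.00613/1310 = 1.437.
Step 4 — Bandwidth: Δω = ω₀/Q = 2.137e+05 rad/s; BW = Δω/(2π) = 3.401e+04 Hz.

(a) f₀ = 4.887e+04 Hz  (b) Q = 1.437  (c) BW = 3.401e+04 Hz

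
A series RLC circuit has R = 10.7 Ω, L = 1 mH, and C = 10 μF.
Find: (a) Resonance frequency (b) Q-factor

Step 1 — Resonance condition Im(Z)=0 gives ω₀ = 1/√(LC).
Step 2 — ω₀ = 1/√(0.001·1e-05) = 1e+04 rad/s.
Step 3 — f₀ = ω₀/(2π) = 1592 Hz.
Step 4 — Series Q: Q = ω₀L/R = 1e+04·0.001/10.7 = 0.9346.

(a) f₀ = 1592 Hz  (b) Q = 0.9346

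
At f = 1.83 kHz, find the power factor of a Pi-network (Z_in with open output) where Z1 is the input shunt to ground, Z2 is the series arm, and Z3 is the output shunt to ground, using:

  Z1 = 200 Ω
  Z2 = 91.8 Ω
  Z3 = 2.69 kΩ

Step 1 — Angular frequency: ω = 2π·f = 2π·1830 = 1.15e+04 rad/s.
Step 2 — Component impedances:
  Z1: Z = R = 200 Ω
  Z2: Z = R = 91.8 Ω
  Z3: Z = R = 2690 Ω
Step 3 — With open output, the series arm Z2 and the output shunt Z3 appear in series to ground: Z2 + Z3 = 2782 Ω.
Step 4 — Parallel with input shunt Z1: Z_in = Z1 || (Z2 + Z3) = 186.6 Ω = 186.6∠0.0° Ω.
Step 5 — Power factor: PF = cos(φ) = Re(Z)/|Z| = 186.6/186.6 = 1.
Step 6 — Type: Im(Z) = 0 ⇒ unity (phase φ = 0.0°).

PF = 1 (unity, φ = 0.0°)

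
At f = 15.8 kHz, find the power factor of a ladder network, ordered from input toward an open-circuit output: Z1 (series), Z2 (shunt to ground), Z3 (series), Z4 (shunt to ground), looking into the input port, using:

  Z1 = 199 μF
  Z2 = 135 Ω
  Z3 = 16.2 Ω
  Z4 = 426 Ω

Step 1 — Angular frequency: ω = 2π·f = 2π·1.58e+04 = 9.927e+04 rad/s.
Step 2 — Component impedances:
  Z1: Z = 1/(jωC) = -j/(ω·C) = 0 - j0.05062 Ω
  Z2: Z = R = 135 Ω
  Z3: Z = R = 16.2 Ω
  Z4: Z = R = 426 Ω
Step 3 — Ladder network (open output): work backward from the far end, alternating series and parallel combinations. Z_in = 103.4 - j0.05062 Ω = 103.4∠-0.0° Ω.
Step 4 — Power factor: PF = cos(φ) = Re(Z)/|Z| = 103.4/103.4 = 1.
Step 5 — Type: Im(Z) = -0.05062 ⇒ leading (phase φ = -0.0°).

PF = 1 (leading, φ = -0.0°)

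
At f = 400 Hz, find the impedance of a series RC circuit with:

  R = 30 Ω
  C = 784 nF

Step 1 — Angular frequency: ω = 2π·f = 2π·400 = 2513 rad/s.
Step 2 — Component impedances:
  R: Z = R = 30 Ω
  C: Z = 1/(jωC) = -j/(ω·C) = 0 - j507.5 Ω
Step 3 — Series combination: Z_total = R + C = 30 - j507.5 Ω = 508.4∠-86.6° Ω.

Z = 30 - j507.5 Ω = 508.4∠-86.6° Ω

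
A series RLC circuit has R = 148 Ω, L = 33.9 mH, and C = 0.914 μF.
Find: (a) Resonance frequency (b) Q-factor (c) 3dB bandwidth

Step 1 — Resonance: ω₀ = 1/√(LC) = 1/√(0.0339·9.14e-07) = 5681 rad/s.
Step 2 — f₀ = ω₀/(2π) = 904.2 Hz.
Step 3 — Series Q: Q = ω₀L/R = 5681·0.0339/148 = 1.301.
Step 4 — Bandwidth: Δω = ω₀/Q = 4366 rad/s; BW = Δω/(2π) = 694.8 Hz.

(a) f₀ = 904.2 Hz  (b) Q = 1.301  (c) BW = 694.8 Hz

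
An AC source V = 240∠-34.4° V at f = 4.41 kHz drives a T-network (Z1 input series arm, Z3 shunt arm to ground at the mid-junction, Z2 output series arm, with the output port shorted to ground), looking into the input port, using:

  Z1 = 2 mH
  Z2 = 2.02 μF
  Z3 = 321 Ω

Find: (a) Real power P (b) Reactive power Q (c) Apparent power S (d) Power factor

Step 1 — Angular frequency: ω = 2π·f = 2π·4410 = 2.771e+04 rad/s.
Step 2 — Component impedances:
  Z1: Z = jωL = j·2.771e+04·0.002 = 0 + j55.42 Ω
  Z2: Z = 1/(jωC) = -j/(ω·C) = 0 - j17.87 Ω
  Z3: Z = R = 321 Ω
Step 3 — With the output port shorted to ground, the output series arm Z2 runs from the junction to ground; the shunt arm Z3 also runs from the junction to ground. They appear in parallel: Z3 || Z2 = 0.9913 - j17.81 Ω.
Step 4 — Series with input arm Z1: Z_in = Z1 + (Z3 || Z2) = 0.9913 + j37.61 Ω = 37.62∠88.5° Ω.
Step 5 — Source phasor: V = 240∠-34.4° V = 198 - j135.6 V.
Step 6 — Current: I = V / Z = -3.464 - j5.357 A = 6.38∠-122.9° A.
Step 7 — Complex power: S = V·I* = 40.35 + j1531 VA.
Step 8 — Real power: P = Re(S) = 40.35 W.
Step 9 — Reactive power: Q = Im(S) = 1531 VAR.
Step 10 — Apparent power: |S| = 1531 VA.
Step 11 — Power factor: PF = P/|S| = 0.02635 (lagging).

(a) P = 40.35 W  (b) Q = 1531 VAR  (c) S = 1531 VA  (d) PF = 0.02635 (lagging)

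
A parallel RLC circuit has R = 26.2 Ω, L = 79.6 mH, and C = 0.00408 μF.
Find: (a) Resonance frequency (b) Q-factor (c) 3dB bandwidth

Step 1 — Resonance: ω₀ = 1/√(LC) = 1/√(0.0796·4.08e-09) = 5.549e+04 rad/s.
Step 2 — f₀ = ω₀/(2π) = 8831 Hz.
Step 3 — Parallel Q: Q = R/(ω₀L) = 26.2/(5.549e+04·0.0796) = 0.005932.
Step 4 — Bandwidth: Δω = ω₀/Q = 9.355e+06 rad/s; BW = Δω/(2π) = 1.489e+06 Hz.

(a) f₀ = 8831 Hz  (b) Q = 0.005932  (c) BW = 1.489e+06 Hz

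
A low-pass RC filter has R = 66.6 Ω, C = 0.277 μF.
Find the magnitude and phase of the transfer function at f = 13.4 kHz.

Step 1 — Angular frequency: ω = 2π·1.34e+04 = 8.419e+04 rad/s.
Step 2 — Transfer function: H(jω) = 1/(1 + jωRC).
Step 3 — Denominator: 1 + jωRC = 1 + j·8.419e+04·66.6·2.77e-07 = 1 + j1.553.
Step 4 — H = 0.293 - j0.4552.
Step 5 — Magnitude: |H| = 0.5413 (-5.3 dB); phase: φ = -57.2°.

|H| = 0.5413 (-5.3 dB), φ = -57.2°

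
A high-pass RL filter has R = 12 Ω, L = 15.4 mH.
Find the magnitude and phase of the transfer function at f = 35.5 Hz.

Step 1 — Angular frequency: ω = 2π·35.5 = 223.1 rad/s.
Step 2 — Transfer function: H(jω) = jωL/(R + jωL).
Step 3 — Numerator jωL = j·3.435; denominator R + jωL = 12 + j3.435.
Step 4 — H = 0.07573 + j0.2646.
Step 5 — Magnitude: |H| = 0.2752 (-11.2 dB); phase: φ = 74.0°.

|H| = 0.2752 (-11.2 dB), φ = 74.0°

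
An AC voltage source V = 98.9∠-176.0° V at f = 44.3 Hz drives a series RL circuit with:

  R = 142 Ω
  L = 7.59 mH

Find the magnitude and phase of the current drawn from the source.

Step 1 — Angular frequency: ω = 2π·f = 2π·44.3 = 278.3 rad/s.
Step 2 — Component impedances:
  R: Z = R = 142 Ω
  L: Z = jωL = j·278.3·0.00759 = 0 + j2.113 Ω
Step 3 — Series combination: Z_total = R + L = 142 + j2.113 Ω = 142∠0.9° Ω.
Step 4 — Source phasor: V = 98.9∠-176.0° V = -98.66 - j6.899 V.
Step 5 — Ohm's law: I = V / Z_total = (-98.66 - j6.899) / (142 + j2.113) = -0.6954 - j0.03824 A.
Step 6 — Convert to polar: |I| = 0.6964 A, ∠I = -176.9°.

I = 0.6964∠-176.9° A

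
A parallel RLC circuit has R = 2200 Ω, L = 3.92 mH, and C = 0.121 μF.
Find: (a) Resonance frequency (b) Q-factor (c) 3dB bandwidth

Step 1 — Resonance: ω₀ = 1/√(LC) = 1/√(0.00392·1.21e-07) = 4.592e+04 rad/s.
Step 2 — f₀ = ω₀/(2π) = 7308 Hz.
Step 3 — Parallel Q: Q = R/(ω₀L) = 2200/(4.592e+04·0.00392) = 12.22.
Step 4 — Bandwidth: Δω = ω₀/Q = 3757 rad/s; BW = Δω/(2π) = 597.9 Hz.

(a) f₀ = 7308 Hz  (b) Q = 12.22  (c) BW = 597.9 Hz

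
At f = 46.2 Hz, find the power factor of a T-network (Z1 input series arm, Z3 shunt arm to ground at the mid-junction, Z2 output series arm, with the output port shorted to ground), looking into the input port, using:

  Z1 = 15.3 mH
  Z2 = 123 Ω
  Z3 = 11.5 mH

Step 1 — Angular frequency: ω = 2π·f = 2π·46.2 = 290.3 rad/s.
Step 2 — Component impedances:
  Z1: Z = jωL = j·290.3·0.0153 = 0 + j4.441 Ω
  Z2: Z = R = 123 Ω
  Z3: Z = jωL = j·290.3·0.0115 = 0 + j3.338 Ω
Step 3 — With the output port shorted to ground, the output series arm Z2 runs from the junction to ground; the shunt arm Z3 also runs from the junction to ground. They appear in parallel: Z3 || Z2 = 0.09053 + j3.336 Ω.
Step 4 — Series with input arm Z1: Z_in = Z1 + (Z3 || Z2) = 0.09053 + j7.777 Ω = 7.778∠89.3° Ω.
Step 5 — Power factor: PF = cos(φ) = Re(Z)/|Z| = 0.09053/7.778 = 0.01164.
Step 6 — Type: Im(Z) = 7.777 ⇒ lagging (phase φ = 89.3°).

PF = 0.01164 (lagging, φ = 89.3°)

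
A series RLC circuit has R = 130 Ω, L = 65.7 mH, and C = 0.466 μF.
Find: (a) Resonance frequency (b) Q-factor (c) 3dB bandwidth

Step 1 — Resonance condition Im(Z)=0 gives ω₀ = 1/√(LC).
Step 2 — ω₀ = 1/√(0.0657·4.66e-07) = 5715 rad/s.
Step 3 — f₀ = ω₀/(2π) = 909.6 Hz.
Step 4 — Series Q: Q = ω₀L/R = 5715·0.0657/130 = 2.888.
Step 5 — 3dB bandwidth: Δω = ω₀/Q = 1979 rad/s; BW = Δω/(2π) = 314.9 Hz.

(a) f₀ = 909.6 Hz  (b) Q = 2.888  (c) BW = 314.9 Hz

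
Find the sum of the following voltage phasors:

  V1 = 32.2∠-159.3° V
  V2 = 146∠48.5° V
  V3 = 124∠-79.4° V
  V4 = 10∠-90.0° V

Step 1 — Convert each phasor to rectangular form:
  V1 = 32.2·(cos(-159.3°) + j·sin(-159.3°)) = -30.12 - j11.38 V
  V2 = 146·(cos(48.5°) + j·sin(48.5°)) = 96.74 + j109.3 V
  V3 = 124·(cos(-79.4°) + j·sin(-79.4°)) = 22.81 - j121.9 V
  V4 = 10·(cos(-90.0°) + j·sin(-90.0°)) = 0 - j10 V
Step 2 — Sum components: V_total = 89.43 - j33.92 V.
Step 3 — Convert to polar: |V_total| = 95.65 V, ∠V_total = -20.8°.

V_total = 95.65∠-20.8° V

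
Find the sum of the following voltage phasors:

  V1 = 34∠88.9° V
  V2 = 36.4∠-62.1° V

Step 1 — Convert each phasor to rectangular form:
  V1 = 34·(cos(88.9°) + j·sin(88.9°)) = 0.6527 + j33.99 V
  V2 = 36.4·(cos(-62.1°) + j·sin(-62.1°)) = 17.03 - j32.17 V
Step 2 — Sum components: V_total = 17.69 + j1.825 V.
Step 3 — Convert to polar: |V_total| = 17.78 V, ∠V_total = 5.9°.

V_total = 17.78∠5.9° V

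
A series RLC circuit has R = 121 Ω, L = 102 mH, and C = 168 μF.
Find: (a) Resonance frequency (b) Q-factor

Step 1 — Resonance condition Im(Z)=0 gives ω₀ = 1/√(LC).
Step 2 — ω₀ = 1/√(0.102·0.000168) = 241.6 rad/s.
Step 3 — f₀ = ω₀/(2π) = 38.45 Hz.
Step 4 — Series Q: Q = ω₀L/R = 241.6·0.102/121 = 0.2036.

(a) f₀ = 38.45 Hz  (b) Q = 0.2036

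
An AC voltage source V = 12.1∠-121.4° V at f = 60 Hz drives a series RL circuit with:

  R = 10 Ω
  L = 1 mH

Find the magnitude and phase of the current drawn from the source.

Step 1 — Angular frequency: ω = 2π·f = 2π·60 = 377 rad/s.
Step 2 — Component impedances:
  R: Z = R = 10 Ω
  L: Z = jωL = j·377·0.001 = 0 + j0.377 Ω
Step 3 — Series combination: Z_total = R + L = 10 + j0.377 Ω = 10.01∠2.2° Ω.
Step 4 — Source phasor: V = 12.1∠-121.4° V = -6.304 - j10.33 V.
Step 5 — Ohm's law: I = V / Z_total = (-6.304 - j10.33) / (10 + j0.377) = -0.6684 - j1.008 A.
Step 6 — Convert to polar: |I| = 1.209 A, ∠I = -123.6°.

I = 1.209∠-123.6° A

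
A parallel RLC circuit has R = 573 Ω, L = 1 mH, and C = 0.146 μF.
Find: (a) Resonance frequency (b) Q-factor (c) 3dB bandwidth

Step 1 — Resonance: ω₀ = 1/√(LC) = 1/√(0.001·1.46e-07) = 8.276e+04 rad/s.
Step 2 — f₀ = ω₀/(2π) = 1.317e+04 Hz.
Step 3 — Parallel Q: Q = R/(ω₀L) = 573/(8.276e+04·0.001) = 6.924.
Step 4 — Bandwidth: Δω = ω₀/Q = 1.195e+04 rad/s; BW = Δω/(2π) = 1902 Hz.

(a) f₀ = 1.317e+04 Hz  (b) Q = 6.924  (c) BW = 1902 Hz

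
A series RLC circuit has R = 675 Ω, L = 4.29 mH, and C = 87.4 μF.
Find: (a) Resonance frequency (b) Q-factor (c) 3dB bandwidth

Step 1 — Resonance condition Im(Z)=0 gives ω₀ = 1/√(LC).
Step 2 — ω₀ = 1/√(0.00429·8.74e-05) = 1633 rad/s.
Step 3 — f₀ = ω₀/(2π) = 259.9 Hz.
Step 4 — Series Q: Q = ω₀L/R = 1633·0.00429/675 = 0.01038.
Step 5 — 3dB bandwidth: Δω = ω₀/Q = 1.573e+05 rad/s; BW = Δω/(2π) = 2.504e+04 Hz.

(a) f₀ = 259.9 Hz  (b) Q = 0.01038  (c) BW = 2.504e+04 Hz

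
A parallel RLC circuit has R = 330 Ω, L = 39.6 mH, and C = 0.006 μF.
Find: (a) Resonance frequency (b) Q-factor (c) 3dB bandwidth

Step 1 — Resonance: ω₀ = 1/√(LC) = 1/√(0.0396·6e-09) = 6.487e+04 rad/s.
Step 2 — f₀ = ω₀/(2π) = 1.033e+04 Hz.
Step 3 — Parallel Q: Q = R/(ω₀L) = 330/(6.487e+04·0.0396) = 0.1285.
Step 4 — Bandwidth: Δω = ω₀/Q = 5.051e+05 rad/s; BW = Δω/(2π) = 8.038e+04 Hz.

(a) f₀ = 1.033e+04 Hz  (b) Q = 0.1285  (c) BW = 8.038e+04 Hz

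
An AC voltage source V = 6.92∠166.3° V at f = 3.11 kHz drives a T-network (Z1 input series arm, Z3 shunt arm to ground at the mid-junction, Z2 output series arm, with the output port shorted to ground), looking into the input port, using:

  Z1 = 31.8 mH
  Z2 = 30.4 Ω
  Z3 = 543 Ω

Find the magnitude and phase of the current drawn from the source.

Step 1 — Angular frequency: ω = 2π·f = 2π·3110 = 1.954e+04 rad/s.
Step 2 — Component impedances:
  Z1: Z = jωL = j·1.954e+04·0.0318 = 0 + j621.4 Ω
  Z2: Z = R = 30.4 Ω
  Z3: Z = R = 543 Ω
Step 3 — With the output port shorted to ground, the output series arm Z2 runs from the junction to ground; the shunt arm Z3 also runs from the junction to ground. They appear in parallel: Z3 || Z2 = 28.79 Ω.
Step 4 — Series with input arm Z1: Z_in = Z1 + (Z3 || Z2) = 28.79 + j621.4 Ω = 622.1∠87.3° Ω.
Step 5 — Source phasor: V = 6.92∠166.3° V = -6.723 + j1.639 V.
Step 6 — Ohm's law: I = V / Z_total = (-6.723 + j1.639) / (28.79 + j621.4) = 0.002132 + j0.01092 A.
Step 7 — Convert to polar: |I| = 0.01112 A, ∠I = 79.0°.

I = 0.01112∠79.0° A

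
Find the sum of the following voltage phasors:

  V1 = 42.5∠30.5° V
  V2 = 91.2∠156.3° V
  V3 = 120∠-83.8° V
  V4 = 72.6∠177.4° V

Step 1 — Convert each phasor to rectangular form:
  V1 = 42.5·(cos(30.5°) + j·sin(30.5°)) = 36.62 + j21.57 V
  V2 = 91.2·(cos(156.3°) + j·sin(156.3°)) = -83.51 + j36.66 V
  V3 = 120·(cos(-83.8°) + j·sin(-83.8°)) = 12.96 - j119.3 V
  V4 = 72.6·(cos(177.4°) + j·sin(177.4°)) = -72.53 + j3.293 V
Step 2 — Sum components: V_total = -106.5 - j57.78 V.
Step 3 — Convert to polar: |V_total| = 121.1 V, ∠V_total = -151.5°.

V_total = 121.1∠-151.5° V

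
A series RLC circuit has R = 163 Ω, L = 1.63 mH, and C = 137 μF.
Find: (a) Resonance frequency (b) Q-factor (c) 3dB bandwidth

Step 1 — Resonance: ω₀ = 1/√(LC) = 1/√(0.00163·0.000137) = 2116 rad/s.
Step 2 — f₀ = ω₀/(2π) = 336.8 Hz.
Step 3 — Series Q: Q = ω₀L/R = 2116·0.00163/163 = 0.02116.
Step 4 — Bandwidth: Δω = ω₀/Q = 1e+05 rad/s; BW = Δω/(2π) = 1.592e+04 Hz.

(a) f₀ = 336.8 Hz  (b) Q = 0.02116  (c) BW = 1.592e+04 Hz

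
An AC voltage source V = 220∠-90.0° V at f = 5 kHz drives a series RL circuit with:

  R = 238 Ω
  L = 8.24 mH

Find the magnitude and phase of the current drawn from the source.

Step 1 — Angular frequency: ω = 2π·f = 2π·5000 = 3.142e+04 rad/s.
Step 2 — Component impedances:
  R: Z = R = 238 Ω
  L: Z = jωL = j·3.142e+04·0.00824 = 0 + j258.9 Ω
Step 3 — Series combination: Z_total = R + L = 238 + j258.9 Ω = 351.6∠47.4° Ω.
Step 4 — Source phasor: V = 220∠-90.0° V = 0 - j220 V.
Step 5 — Ohm's law: I = V / Z_total = (0 - j220) / (238 + j258.9) = -0.4606 - j0.4234 A.
Step 6 — Convert to polar: |I| = 0.6256 A, ∠I = -137.4°.

I = 0.6256∠-137.4° A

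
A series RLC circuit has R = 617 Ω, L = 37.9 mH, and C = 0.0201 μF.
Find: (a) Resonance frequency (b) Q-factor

Step 1 — Resonance condition Im(Z)=0 gives ω₀ = 1/√(LC).
Step 2 — ω₀ = 1/√(0.0379·2.01e-08) = 3.623e+04 rad/s.
Step 3 — f₀ = ω₀/(2π) = 5766 Hz.
Step 4 — Series Q: Q = ω₀L/R = 3.623e+04·0.0379/617 = 2.226.

(a) f₀ = 5766 Hz  (b) Q = 2.226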